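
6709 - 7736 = -1027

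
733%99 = 40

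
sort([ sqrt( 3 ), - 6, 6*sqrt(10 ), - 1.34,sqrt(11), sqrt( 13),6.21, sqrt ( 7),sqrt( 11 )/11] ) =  [-6,  -  1.34, sqrt( 11) /11, sqrt( 3),sqrt(7 ), sqrt(11 ),sqrt(13 ),  6.21,6* sqrt(10)] 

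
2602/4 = 1301/2 = 650.50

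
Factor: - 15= - 3^1 * 5^1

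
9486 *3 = 28458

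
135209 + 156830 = 292039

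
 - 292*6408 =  - 1871136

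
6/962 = 3/481=0.01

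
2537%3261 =2537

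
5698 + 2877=8575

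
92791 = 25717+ 67074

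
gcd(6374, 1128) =2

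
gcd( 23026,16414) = 58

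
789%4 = 1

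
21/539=3/77 =0.04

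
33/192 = 11/64   =  0.17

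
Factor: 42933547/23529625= 5^( - 3)*7^(  -  1 )*131^1*26891^(- 1 )*327737^1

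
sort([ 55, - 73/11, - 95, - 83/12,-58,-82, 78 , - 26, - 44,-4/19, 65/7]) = [ - 95, - 82, - 58 , - 44,  -  26,-83/12,-73/11, - 4/19, 65/7,55, 78]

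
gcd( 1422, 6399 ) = 711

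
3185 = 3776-591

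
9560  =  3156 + 6404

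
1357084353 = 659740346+697344007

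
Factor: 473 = 11^1 * 43^1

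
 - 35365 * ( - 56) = 1980440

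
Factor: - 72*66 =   -  2^4*3^3*11^1 = - 4752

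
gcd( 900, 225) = 225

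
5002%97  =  55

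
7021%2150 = 571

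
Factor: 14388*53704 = 772693152 = 2^5*3^1 * 7^2*11^1 * 109^1*137^1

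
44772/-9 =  - 14924/3 = -  4974.67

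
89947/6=14991+1/6 = 14991.17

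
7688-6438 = 1250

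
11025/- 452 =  - 11025/452= - 24.39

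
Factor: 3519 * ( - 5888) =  - 20719872 = - 2^8*3^2* 17^1*23^2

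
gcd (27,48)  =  3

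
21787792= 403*54064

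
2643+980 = 3623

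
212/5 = 212/5 = 42.40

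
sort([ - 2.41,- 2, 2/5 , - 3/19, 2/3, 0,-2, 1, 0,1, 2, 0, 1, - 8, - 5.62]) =[- 8,-5.62,-2.41,  -  2, - 2, - 3/19,0 , 0, 0, 2/5,2/3,  1,1,1 , 2]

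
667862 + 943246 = 1611108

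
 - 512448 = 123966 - 636414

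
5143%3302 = 1841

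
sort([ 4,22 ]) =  [ 4, 22]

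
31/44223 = 31/44223 = 0.00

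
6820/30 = 227 + 1/3 = 227.33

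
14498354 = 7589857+6908497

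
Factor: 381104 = 2^4*23819^1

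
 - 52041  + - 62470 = - 114511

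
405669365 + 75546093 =481215458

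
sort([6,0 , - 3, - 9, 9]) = [ - 9 , - 3,  0, 6, 9]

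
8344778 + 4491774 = 12836552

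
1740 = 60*29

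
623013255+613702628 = 1236715883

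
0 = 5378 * 0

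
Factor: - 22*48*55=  - 58080 = -2^5*3^1*5^1*11^2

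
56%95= 56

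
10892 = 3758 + 7134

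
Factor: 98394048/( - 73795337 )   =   - 2^6* 3^3*7^( - 1 ) * 11^ ( - 1 ) * 56941^1 *958381^( - 1)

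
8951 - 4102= 4849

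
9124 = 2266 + 6858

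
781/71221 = 781/71221 = 0.01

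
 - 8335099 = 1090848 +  -9425947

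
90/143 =90/143 = 0.63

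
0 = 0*33431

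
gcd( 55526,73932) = 2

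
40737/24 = 13579/8 = 1697.38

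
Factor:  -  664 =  - 2^3*83^1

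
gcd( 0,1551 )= 1551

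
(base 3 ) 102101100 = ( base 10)8298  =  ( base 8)20152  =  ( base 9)12340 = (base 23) ffi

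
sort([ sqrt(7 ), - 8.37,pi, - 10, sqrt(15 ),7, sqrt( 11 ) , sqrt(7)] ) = [ - 10,- 8.37,sqrt(7), sqrt (7 ), pi , sqrt(11),sqrt(15), 7]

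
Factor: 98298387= 3^3 * 11^1*43^2 * 179^1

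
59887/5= 11977 + 2/5= 11977.40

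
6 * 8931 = 53586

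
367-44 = 323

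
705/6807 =235/2269=0.10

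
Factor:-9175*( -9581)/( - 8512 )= -87905675/8512 = -  2^( - 6)*5^2*7^(  -  1)*11^1*13^1*19^( - 1)*67^1*367^1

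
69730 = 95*734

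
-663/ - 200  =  3+63/200  =  3.31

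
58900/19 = 3100 = 3100.00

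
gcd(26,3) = 1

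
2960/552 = 5+ 25/69  =  5.36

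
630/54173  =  90/7739 = 0.01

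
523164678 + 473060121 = 996224799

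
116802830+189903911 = 306706741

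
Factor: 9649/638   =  2^( - 1)* 11^( - 1 )*29^(-1 )*9649^1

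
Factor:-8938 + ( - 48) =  - 2^1  *  4493^1  =  - 8986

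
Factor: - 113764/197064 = - 239/414= - 2^( - 1)*3^(- 2)*23^(  -  1 ) * 239^1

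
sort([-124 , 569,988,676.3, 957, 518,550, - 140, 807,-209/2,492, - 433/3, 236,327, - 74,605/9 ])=[ - 433/3 , - 140,-124,-209/2, - 74,  605/9 , 236 , 327,492,518 , 550,569, 676.3, 807,957,988 ] 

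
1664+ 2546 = 4210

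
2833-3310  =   -477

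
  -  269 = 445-714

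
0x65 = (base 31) 38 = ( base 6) 245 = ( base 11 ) 92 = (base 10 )101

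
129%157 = 129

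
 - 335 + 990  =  655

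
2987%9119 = 2987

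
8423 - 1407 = 7016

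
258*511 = 131838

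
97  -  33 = 64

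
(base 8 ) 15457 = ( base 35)5NT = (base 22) e87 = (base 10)6959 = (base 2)1101100101111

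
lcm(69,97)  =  6693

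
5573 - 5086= 487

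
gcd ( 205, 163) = 1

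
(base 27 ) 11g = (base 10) 772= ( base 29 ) QI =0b1100000100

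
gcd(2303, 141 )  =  47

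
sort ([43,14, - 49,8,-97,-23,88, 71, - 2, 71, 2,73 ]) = [ - 97, - 49, - 23, - 2, 2,  8,  14,43,71, 71,  73, 88 ]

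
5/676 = 5/676 = 0.01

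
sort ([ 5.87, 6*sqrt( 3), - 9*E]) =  [  -  9 *E , 5.87 , 6 * sqrt( 3)] 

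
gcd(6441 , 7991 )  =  1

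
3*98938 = 296814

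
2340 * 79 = 184860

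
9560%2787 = 1199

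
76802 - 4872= 71930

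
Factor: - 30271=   -  30271^1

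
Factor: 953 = 953^1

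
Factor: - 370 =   -  2^1 * 5^1 *37^1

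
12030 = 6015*2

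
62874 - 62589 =285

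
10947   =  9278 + 1669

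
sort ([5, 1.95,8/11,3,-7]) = [-7, 8/11,1.95, 3, 5 ] 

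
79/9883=79/9883 = 0.01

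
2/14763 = 2/14763 = 0.00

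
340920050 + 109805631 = 450725681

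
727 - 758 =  - 31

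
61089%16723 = 10920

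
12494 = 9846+2648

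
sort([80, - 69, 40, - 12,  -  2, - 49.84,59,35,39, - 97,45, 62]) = [ - 97,  -  69, - 49.84, - 12, - 2, 35,  39,40,45,59,62,80 ] 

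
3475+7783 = 11258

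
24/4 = 6 = 6.00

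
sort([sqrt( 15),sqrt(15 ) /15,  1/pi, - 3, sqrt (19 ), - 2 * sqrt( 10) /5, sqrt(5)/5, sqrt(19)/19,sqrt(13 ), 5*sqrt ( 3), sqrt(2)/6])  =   [ - 3, - 2*sqrt( 10)/5,sqrt(  19)/19, sqrt( 2) /6 , sqrt( 15 ) /15, 1/pi, sqrt(5 ) /5, sqrt( 13 ),sqrt( 15 ), sqrt( 19),5  *  sqrt( 3)]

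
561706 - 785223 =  - 223517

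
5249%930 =599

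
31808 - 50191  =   - 18383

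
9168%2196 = 384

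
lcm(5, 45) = 45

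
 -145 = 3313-3458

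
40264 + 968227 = 1008491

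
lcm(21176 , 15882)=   63528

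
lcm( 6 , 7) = 42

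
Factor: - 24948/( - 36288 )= 2^ ( - 4)* 11^1 = 11/16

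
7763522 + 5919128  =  13682650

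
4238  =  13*326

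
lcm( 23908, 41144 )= 1769192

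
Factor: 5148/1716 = 3 = 3^1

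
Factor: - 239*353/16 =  - 84367/16 = - 2^(-4 )*239^1*353^1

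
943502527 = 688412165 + 255090362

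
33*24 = 792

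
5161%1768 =1625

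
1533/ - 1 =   -  1533 + 0/1 = -1533.00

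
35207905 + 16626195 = 51834100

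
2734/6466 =1367/3233 = 0.42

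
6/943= 6/943 = 0.01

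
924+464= 1388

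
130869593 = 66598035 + 64271558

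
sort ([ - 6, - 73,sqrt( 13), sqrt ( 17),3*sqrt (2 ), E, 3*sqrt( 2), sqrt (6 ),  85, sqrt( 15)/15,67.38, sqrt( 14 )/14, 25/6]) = [ - 73, - 6, sqrt(15) /15,sqrt( 14 ) /14,sqrt( 6),E,sqrt(13 ), sqrt( 17), 25/6 , 3* sqrt( 2 ) , 3 * sqrt(2), 67.38,85 ] 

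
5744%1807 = 323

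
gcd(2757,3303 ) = 3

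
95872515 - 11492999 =84379516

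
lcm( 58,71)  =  4118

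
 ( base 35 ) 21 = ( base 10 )71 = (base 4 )1013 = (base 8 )107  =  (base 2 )1000111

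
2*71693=143386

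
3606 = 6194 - 2588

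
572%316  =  256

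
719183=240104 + 479079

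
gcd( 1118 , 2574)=26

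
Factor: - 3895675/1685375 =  - 155827/67415=-5^(- 1 )*7^1*97^( - 1)*113^1*139^(  -  1)*197^1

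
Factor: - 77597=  -13^1*47^1 *127^1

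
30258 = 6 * 5043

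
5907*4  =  23628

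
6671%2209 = 44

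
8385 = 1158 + 7227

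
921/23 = 921/23  =  40.04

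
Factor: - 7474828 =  - 2^2 * 19^1*59^1 * 1667^1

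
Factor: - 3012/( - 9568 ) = 2^( - 3)*3^1 * 13^(- 1 )*23^( - 1) * 251^1 = 753/2392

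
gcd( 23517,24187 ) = 67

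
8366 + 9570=17936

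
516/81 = 6+10/27=6.37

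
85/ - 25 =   -  17/5 = - 3.40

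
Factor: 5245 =5^1*1049^1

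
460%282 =178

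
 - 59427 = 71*(-837 )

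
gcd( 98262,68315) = 1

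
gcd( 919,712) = 1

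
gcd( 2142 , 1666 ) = 238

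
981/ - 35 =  - 29+34/35 = -28.03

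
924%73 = 48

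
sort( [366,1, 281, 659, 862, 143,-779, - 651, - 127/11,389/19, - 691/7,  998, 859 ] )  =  [ - 779, - 651, - 691/7, - 127/11, 1,  389/19,143, 281, 366, 659, 859, 862,998]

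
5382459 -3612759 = 1769700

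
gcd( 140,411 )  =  1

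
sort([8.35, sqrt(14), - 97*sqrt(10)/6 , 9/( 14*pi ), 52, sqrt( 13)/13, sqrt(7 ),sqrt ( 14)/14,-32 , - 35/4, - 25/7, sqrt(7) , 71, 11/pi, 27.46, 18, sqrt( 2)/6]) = [ - 97*sqrt( 10 )/6, - 32  , - 35/4  , - 25/7,9/(14*pi )  ,  sqrt(2)/6,sqrt( 14)/14,sqrt(13)/13,sqrt(7),sqrt(7),11/pi, sqrt (14), 8.35,18 , 27.46, 52,71] 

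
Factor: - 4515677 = - 29^1 * 31^1 * 5023^1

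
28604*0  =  0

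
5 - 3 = 2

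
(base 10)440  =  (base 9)538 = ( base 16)1b8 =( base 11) 370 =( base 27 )G8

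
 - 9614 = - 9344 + - 270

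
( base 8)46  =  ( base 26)1c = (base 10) 38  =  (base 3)1102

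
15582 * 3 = 46746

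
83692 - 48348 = 35344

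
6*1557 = 9342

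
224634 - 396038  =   - 171404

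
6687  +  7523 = 14210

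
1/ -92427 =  - 1/92427 = - 0.00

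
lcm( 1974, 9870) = 9870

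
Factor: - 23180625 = -3^2*5^4*13^1*317^1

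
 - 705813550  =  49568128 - 755381678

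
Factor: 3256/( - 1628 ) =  - 2 = - 2^1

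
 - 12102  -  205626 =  - 217728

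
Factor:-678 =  - 2^1*3^1* 113^1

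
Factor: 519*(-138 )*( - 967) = 69258474 = 2^1 * 3^2*23^1*173^1*967^1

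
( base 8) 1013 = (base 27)ja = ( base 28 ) ij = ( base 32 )gb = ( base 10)523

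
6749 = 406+6343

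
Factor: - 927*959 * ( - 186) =165352698=2^1*3^3*7^1*31^1* 103^1*137^1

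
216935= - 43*( - 5045 ) 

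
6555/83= 78 + 81/83=78.98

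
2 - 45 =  - 43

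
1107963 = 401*2763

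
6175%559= 26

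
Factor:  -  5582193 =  - 3^1*1860731^1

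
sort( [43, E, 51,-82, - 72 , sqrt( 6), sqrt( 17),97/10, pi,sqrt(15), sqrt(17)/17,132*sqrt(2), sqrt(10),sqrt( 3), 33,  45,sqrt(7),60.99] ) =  [  -  82, - 72, sqrt(17)/17,  sqrt(3),sqrt(6), sqrt(7),E,  pi, sqrt(10 ), sqrt(15), sqrt(17),  97/10, 33 , 43 , 45 , 51,60.99, 132* sqrt(2) ]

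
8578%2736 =370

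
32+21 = 53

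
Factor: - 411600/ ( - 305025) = 112/83 = 2^4*7^1 * 83^(- 1) 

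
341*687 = 234267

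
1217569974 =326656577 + 890913397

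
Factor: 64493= 11^2*13^1*41^1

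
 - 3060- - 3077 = 17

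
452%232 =220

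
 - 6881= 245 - 7126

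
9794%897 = 824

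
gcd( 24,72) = 24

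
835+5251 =6086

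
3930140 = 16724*235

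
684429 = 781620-97191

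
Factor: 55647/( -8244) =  - 27/4= - 2^( - 2 )*3^3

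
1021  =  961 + 60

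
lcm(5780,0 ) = 0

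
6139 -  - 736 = 6875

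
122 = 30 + 92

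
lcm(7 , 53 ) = 371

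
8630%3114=2402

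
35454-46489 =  - 11035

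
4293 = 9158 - 4865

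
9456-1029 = 8427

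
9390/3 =3130 = 3130.00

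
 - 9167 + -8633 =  - 17800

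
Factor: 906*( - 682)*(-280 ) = 2^5*3^1*5^1*7^1*11^1  *31^1*151^1 = 173009760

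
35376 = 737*48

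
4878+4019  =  8897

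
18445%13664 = 4781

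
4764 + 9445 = 14209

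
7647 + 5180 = 12827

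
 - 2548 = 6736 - 9284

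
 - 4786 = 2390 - 7176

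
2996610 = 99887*30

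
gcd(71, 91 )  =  1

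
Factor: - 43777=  - 43777^1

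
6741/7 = 963 = 963.00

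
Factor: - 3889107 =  - 3^3*17^1 * 37^1*229^1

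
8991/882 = 10+ 19/98 =10.19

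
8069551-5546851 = 2522700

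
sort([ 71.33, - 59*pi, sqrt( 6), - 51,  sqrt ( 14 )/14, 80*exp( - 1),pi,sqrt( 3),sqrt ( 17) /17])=[ - 59 * pi, - 51,sqrt( 17)/17, sqrt ( 14)/14, sqrt( 3), sqrt( 6 ),pi, 80*exp( - 1),71.33 ]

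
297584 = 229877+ 67707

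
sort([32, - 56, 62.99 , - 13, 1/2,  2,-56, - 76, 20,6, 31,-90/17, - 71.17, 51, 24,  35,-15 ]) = [-76, - 71.17,-56, - 56,-15, -13,  -  90/17,1/2, 2,6,20, 24,31 , 32,35, 51, 62.99 ]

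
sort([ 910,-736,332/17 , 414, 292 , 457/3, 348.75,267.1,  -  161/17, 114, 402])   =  [ - 736, -161/17, 332/17, 114, 457/3,267.1, 292, 348.75,402,414, 910]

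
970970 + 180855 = 1151825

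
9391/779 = 9391/779 = 12.06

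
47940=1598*30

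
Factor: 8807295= 3^1*5^1*7^1*37^1*2267^1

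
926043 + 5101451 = 6027494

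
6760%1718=1606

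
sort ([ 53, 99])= [ 53, 99]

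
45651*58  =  2647758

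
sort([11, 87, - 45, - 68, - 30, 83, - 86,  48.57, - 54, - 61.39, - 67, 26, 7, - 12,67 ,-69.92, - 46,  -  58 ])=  [ - 86, - 69.92 , - 68, - 67, - 61.39, - 58, - 54, - 46, - 45, - 30, - 12,7,11, 26,48.57,67, 83, 87 ]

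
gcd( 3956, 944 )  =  4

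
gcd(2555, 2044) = 511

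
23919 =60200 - 36281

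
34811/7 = 4973 = 4973.00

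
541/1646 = 541/1646  =  0.33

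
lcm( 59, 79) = 4661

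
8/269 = 8/269= 0.03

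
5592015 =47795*117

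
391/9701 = 391/9701 =0.04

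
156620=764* 205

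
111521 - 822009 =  - 710488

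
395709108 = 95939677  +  299769431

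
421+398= 819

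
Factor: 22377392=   2^4 * 181^1*7727^1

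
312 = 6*52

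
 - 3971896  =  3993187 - 7965083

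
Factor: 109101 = 3^1*41^1*887^1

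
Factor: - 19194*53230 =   -  1021696620 = - 2^2*3^1*5^1*7^1*457^1*5323^1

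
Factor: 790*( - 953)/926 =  - 5^1*79^1 * 463^(-1)*953^1 = -376435/463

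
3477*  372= 1293444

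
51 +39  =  90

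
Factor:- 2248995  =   - 3^1*5^1*7^1*21419^1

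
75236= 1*75236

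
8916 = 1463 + 7453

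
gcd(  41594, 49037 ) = 1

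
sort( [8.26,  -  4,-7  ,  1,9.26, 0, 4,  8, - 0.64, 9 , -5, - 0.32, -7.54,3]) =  [ - 7.54, - 7,-5,  -  4, - 0.64, - 0.32, 0, 1, 3, 4, 8,8.26, 9,9.26 ]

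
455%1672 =455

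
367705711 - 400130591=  - 32424880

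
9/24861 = 3/8287 = 0.00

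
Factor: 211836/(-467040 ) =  - 127/280 = - 2^(  -  3 ) *5^( - 1)*7^( - 1 )*127^1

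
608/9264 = 38/579 = 0.07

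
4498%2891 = 1607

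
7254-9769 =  - 2515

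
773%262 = 249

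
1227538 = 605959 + 621579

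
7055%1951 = 1202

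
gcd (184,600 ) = 8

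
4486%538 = 182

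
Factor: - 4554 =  - 2^1* 3^2*11^1 *23^1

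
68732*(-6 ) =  - 412392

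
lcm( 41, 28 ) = 1148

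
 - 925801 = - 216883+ - 708918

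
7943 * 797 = 6330571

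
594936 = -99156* ( - 6)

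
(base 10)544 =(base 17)1F0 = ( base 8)1040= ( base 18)1C4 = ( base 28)jc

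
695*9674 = 6723430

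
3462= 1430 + 2032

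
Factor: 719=719^1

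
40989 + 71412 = 112401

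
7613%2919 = 1775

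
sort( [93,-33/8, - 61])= [ - 61, - 33/8, 93] 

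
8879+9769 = 18648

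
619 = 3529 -2910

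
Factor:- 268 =  -  2^2*67^1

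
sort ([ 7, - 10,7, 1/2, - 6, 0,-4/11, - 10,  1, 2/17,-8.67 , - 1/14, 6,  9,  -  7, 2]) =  [ - 10, - 10,-8.67, - 7, - 6, - 4/11,-1/14,  0, 2/17 , 1/2, 1,2,  6, 7,7,  9]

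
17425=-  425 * (-41)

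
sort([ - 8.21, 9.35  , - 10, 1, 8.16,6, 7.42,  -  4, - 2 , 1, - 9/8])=[  -  10, - 8.21, - 4, - 2, - 9/8,1 , 1,6,7.42,8.16,9.35]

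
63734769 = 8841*7209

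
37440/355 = 7488/71 = 105.46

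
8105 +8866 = 16971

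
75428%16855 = 8008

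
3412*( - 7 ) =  - 23884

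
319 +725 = 1044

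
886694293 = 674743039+211951254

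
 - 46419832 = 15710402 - 62130234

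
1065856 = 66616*16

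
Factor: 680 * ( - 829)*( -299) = 2^3 * 5^1 * 13^1*17^1*23^1*829^1 = 168552280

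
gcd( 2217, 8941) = 1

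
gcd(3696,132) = 132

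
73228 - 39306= 33922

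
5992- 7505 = -1513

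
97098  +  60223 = 157321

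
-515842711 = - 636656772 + 120814061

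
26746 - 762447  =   - 735701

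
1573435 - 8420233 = - 6846798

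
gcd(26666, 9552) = 398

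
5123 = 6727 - 1604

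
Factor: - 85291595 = -5^1*151^1*173^1*653^1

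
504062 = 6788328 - 6284266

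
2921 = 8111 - 5190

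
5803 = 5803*1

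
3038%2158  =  880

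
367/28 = 367/28 = 13.11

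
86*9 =774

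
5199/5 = 1039 + 4/5 = 1039.80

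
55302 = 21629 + 33673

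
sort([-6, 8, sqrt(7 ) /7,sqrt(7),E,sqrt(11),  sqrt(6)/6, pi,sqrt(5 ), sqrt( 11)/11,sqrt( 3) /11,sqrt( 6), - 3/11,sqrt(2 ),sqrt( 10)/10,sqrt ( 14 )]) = [-6, - 3/11, sqrt( 3) /11,sqrt( 11 ) /11,sqrt(10)/10 , sqrt(7 ) /7, sqrt( 6)/6 , sqrt(2),sqrt(5),sqrt(6),sqrt(7), E, pi,sqrt(11 ), sqrt(14),8]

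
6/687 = 2/229 = 0.01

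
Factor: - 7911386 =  - 2^1*7^1*31^1*18229^1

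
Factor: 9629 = 9629^1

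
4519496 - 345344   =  4174152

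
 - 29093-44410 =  -73503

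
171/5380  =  171/5380 = 0.03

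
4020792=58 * 69324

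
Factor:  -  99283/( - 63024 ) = 2^(-4)*3^( - 1)*13^(-1) * 983^1 = 983/624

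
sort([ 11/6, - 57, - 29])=[ - 57,-29, 11/6] 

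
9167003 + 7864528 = 17031531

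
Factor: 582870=2^1*3^1*5^1*19429^1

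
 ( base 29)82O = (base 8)15232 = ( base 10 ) 6810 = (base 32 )6kq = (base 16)1a9a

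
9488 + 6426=15914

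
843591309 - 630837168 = 212754141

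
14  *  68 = 952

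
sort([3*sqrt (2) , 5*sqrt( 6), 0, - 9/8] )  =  [  -  9/8,  0,3*sqrt(2),5*sqrt( 6)]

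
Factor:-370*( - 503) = 2^1 * 5^1 * 37^1*503^1 = 186110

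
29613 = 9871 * 3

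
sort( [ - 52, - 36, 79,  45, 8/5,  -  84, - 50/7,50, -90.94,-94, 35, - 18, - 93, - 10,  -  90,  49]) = [ - 94, - 93, - 90.94,- 90, - 84, -52, - 36, - 18, - 10, -50/7, 8/5, 35, 45,49, 50, 79]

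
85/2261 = 5/133= 0.04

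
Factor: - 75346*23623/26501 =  - 1779898558/26501 = -  2^1*101^1*373^1*23623^1*26501^( - 1 )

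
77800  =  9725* 8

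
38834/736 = 19417/368 = 52.76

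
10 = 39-29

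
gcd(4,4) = 4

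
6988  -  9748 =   -  2760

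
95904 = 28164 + 67740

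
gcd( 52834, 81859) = 1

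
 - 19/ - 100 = 19/100= 0.19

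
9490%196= 82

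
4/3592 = 1/898  =  0.00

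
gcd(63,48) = 3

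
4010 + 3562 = 7572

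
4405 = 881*5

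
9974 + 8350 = 18324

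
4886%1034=750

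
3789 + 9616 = 13405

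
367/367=1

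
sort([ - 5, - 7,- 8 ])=[-8, - 7, - 5 ] 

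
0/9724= 0 = 0.00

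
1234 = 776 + 458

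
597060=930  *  642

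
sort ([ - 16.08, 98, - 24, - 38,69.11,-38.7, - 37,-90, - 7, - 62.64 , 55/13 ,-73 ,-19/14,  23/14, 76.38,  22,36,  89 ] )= [ - 90,  -  73 , - 62.64,  -  38.7, - 38,-37, - 24,-16.08, - 7, - 19/14,23/14,55/13 , 22,36,69.11, 76.38,89, 98] 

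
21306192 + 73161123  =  94467315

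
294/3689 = 42/527 = 0.08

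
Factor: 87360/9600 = 2^( - 1)*5^( - 1 ) * 7^1*13^1 = 91/10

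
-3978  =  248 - 4226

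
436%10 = 6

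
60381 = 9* 6709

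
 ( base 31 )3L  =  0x72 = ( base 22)54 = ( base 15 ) 79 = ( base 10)114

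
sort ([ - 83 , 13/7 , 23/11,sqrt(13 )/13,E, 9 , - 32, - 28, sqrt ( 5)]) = [ - 83,-32 , - 28, sqrt( 13 ) /13,  13/7, 23/11, sqrt( 5) , E,9 ] 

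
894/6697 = 894/6697 = 0.13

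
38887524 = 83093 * 468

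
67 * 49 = 3283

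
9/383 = 9/383=0.02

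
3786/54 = 70+1/9 = 70.11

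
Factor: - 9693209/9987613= - 883^( - 1)*11311^ ( - 1)*9693209^1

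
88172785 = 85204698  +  2968087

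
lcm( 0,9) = 0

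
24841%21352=3489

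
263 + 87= 350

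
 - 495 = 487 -982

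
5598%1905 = 1788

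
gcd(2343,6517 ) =1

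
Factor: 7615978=2^1*521^1 * 7309^1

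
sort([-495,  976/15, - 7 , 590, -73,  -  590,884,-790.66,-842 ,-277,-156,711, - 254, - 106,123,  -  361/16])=[-842,-790.66, - 590, - 495, - 277 , - 254, - 156,  -  106 ,- 73,- 361/16, - 7, 976/15, 123,590 , 711, 884] 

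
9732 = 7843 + 1889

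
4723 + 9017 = 13740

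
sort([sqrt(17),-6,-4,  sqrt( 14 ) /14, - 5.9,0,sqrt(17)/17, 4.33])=[ - 6, - 5.9, -4, 0, sqrt( 17)/17,sqrt(14)/14,  sqrt( 17), 4.33] 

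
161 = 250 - 89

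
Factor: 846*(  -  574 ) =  - 2^2*3^2 *7^1*41^1*47^1 = - 485604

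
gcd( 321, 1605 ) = 321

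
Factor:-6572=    - 2^2*31^1*53^1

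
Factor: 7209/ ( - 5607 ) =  - 9/7 = - 3^2*7^(  -  1)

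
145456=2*72728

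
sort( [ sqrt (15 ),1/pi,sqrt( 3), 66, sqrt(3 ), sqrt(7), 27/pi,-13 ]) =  [ - 13,1/pi , sqrt( 3 ),sqrt( 3) , sqrt ( 7), sqrt( 15 ),27/pi,66]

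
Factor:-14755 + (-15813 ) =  - 2^3*3821^1 = -30568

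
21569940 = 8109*2660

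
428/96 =4 + 11/24 = 4.46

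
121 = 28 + 93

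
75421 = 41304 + 34117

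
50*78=3900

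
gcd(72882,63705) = 3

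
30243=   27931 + 2312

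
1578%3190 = 1578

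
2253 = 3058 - 805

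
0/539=0= 0.00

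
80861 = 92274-11413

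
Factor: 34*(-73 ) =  - 2482 = -2^1*17^1*73^1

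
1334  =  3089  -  1755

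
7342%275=192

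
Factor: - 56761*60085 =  - 3410484685 =- 5^1*31^1*61^1*197^1*1831^1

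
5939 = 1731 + 4208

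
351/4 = 87+3/4 = 87.75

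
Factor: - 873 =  - 3^2*97^1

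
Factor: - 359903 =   -  491^1*733^1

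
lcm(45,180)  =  180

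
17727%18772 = 17727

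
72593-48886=23707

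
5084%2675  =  2409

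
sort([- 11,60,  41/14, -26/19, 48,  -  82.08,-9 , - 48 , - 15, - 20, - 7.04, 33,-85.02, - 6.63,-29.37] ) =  [ - 85.02,-82.08, - 48, - 29.37, - 20,  -  15, - 11,- 9,  -  7.04, - 6.63, - 26/19,41/14,33,48 , 60 ] 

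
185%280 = 185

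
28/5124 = 1/183 = 0.01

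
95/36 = 2 + 23/36 = 2.64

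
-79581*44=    - 3501564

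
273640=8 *34205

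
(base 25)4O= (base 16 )7c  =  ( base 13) 97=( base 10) 124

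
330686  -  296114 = 34572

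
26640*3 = 79920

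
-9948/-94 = 4974/47 = 105.83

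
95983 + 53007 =148990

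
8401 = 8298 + 103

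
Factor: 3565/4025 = 5^( - 1)* 7^(- 1)*31^1 = 31/35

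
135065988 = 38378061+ 96687927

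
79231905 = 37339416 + 41892489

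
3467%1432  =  603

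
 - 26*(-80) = 2080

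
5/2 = 2 + 1/2= 2.50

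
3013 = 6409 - 3396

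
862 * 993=855966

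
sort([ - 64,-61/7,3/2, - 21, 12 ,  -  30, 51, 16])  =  [ - 64,-30, - 21,-61/7,3/2,12, 16,51] 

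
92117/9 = 10235 + 2/9 = 10235.22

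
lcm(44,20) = 220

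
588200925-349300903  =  238900022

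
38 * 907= 34466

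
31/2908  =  31/2908 = 0.01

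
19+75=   94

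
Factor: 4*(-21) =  - 2^2*3^1*7^1=-84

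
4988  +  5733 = 10721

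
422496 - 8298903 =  - 7876407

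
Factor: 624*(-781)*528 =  - 257317632=-2^8*3^2*11^2*13^1*71^1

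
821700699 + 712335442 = 1534036141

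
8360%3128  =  2104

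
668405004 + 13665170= 682070174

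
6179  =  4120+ 2059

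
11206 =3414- - 7792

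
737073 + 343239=1080312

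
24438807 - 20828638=3610169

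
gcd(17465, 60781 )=7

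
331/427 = 331/427= 0.78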